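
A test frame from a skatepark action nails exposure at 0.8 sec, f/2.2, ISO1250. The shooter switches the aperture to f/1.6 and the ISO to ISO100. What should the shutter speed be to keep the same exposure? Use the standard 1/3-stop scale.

Aperture: f/2.2 → f/2 → f/1.8 → f/1.6 — 1 stop opened up (brighter).
ISO: 1250 → 1000 → 800 → 640 → 500 → 400 → 320 → 250 → 200 → 160 → 125 → 100 — 3 2/3 stops dropped (darker).
Net change so far: 2 2/3 stops darker. Offset with the shutter speed: 0.8 → 1 → 1.3 → 1.6 → 2 → 2.5 → 3.2 → 4 → 5.

5 s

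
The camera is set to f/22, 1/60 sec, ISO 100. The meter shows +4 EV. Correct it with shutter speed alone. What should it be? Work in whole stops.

1/1000s

Overexposed by 4 stops → need 4 stops darker.
Shutter speed: 1/60 → 1/125 → 1/250 → 1/500 → 1/1000.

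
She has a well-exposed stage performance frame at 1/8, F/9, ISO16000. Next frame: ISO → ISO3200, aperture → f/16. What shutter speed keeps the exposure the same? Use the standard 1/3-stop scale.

2 s

ISO: 16000 → 12800 → 10000 → 8000 → 6400 → 5000 → 4000 → 3200 — 2 1/3 stops lower (darker).
Aperture: f/9 → f/10 → f/11 → f/13 → f/14 → f/16 — 1 2/3 stops smaller aperture (darker).
Net change so far: 4 stops darker. Offset with the shutter speed: 1/8 → 1/6 → 1/5 → 1/4 → 0.3 → 0.4 → 0.5 → 0.6 → 0.8 → 1 → 1.3 → 1.6 → 2.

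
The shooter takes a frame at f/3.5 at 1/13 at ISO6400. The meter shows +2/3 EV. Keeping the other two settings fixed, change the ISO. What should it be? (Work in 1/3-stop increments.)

ISO 4000

Overexposed by 2/3 stop → need 2/3 stop darker.
ISO: 6400 → 5000 → 4000.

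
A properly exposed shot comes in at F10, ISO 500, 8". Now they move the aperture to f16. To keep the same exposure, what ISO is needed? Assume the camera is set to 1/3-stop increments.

ISO 1250

Aperture: f/10 → f/11 → f/13 → f/14 → f/16 — 1 1/3 stops narrower (darker).
Need 1 1/3 stops brighter from the ISO: 500 → 640 → 800 → 1000 → 1250.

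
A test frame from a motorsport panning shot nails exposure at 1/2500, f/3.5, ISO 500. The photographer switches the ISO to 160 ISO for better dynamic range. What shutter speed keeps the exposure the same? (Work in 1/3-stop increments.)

ISO: 500 → 400 → 320 → 250 → 200 → 160 — 1 2/3 stops lower (darker).
Need 1 2/3 stops brighter from the shutter speed: 1/2500 → 1/2000 → 1/1600 → 1/1250 → 1/1000 → 1/800.

1/800s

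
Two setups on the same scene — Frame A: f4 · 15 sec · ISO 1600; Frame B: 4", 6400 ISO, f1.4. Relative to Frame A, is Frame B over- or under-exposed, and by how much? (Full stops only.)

3 stops brighter

Aperture: f/4 → f/2.8 → f/2 → f/1.4 — 3 stops wider (brighter).
Shutter speed: 15 → 8 → 4 — 2 stops shorter (darker).
ISO: 1600 → 3200 → 6400 — 2 stops raised (brighter).
Net: +3 −2 +2 = +3 stops.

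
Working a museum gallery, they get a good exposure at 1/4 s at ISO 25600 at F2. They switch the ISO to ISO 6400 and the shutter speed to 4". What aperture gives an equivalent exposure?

f/4

ISO: 25600 → 12800 → 6400 — 2 stops lower (darker).
Shutter speed: 1/4 → 1/2 → 1 → 2 → 4 — 4 stops longer (brighter).
Net change so far: 2 stops brighter. Offset with the aperture: f/2 → f/2.8 → f/4.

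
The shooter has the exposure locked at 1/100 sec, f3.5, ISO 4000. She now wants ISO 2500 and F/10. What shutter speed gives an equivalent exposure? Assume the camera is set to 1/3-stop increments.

1/8s

ISO: 4000 → 3200 → 2500 — 2/3 stop dropped (darker).
Aperture: f/3.5 → f/4 → f/4.5 → f/5 → f/5.6 → f/6.3 → f/7.1 → f/8 → f/9 → f/10 — 3 stops stopped down (darker).
Net change so far: 3 2/3 stops darker. Offset with the shutter speed: 1/100 → 1/80 → 1/60 → 1/50 → 1/40 → 1/30 → 1/25 → 1/20 → 1/15 → 1/13 → 1/10 → 1/8.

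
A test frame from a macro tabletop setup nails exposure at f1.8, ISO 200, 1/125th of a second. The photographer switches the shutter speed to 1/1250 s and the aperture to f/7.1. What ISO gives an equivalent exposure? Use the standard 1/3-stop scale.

ISO 32000

Shutter speed: 1/125 → 1/160 → 1/200 → 1/250 → 1/320 → 1/400 → 1/500 → 1/640 → 1/800 → 1/1000 → 1/1250 — 3 1/3 stops shorter (darker).
Aperture: f/1.8 → f/2 → f/2.2 → f/2.5 → f/2.8 → f/3.2 → f/3.5 → f/4 → f/4.5 → f/5 → f/5.6 → f/6.3 → f/7.1 — 4 stops narrower (darker).
Net change so far: 7 1/3 stops darker. Offset with the ISO: 200 → 250 → 320 → 400 → 500 → 640 → 800 → 1000 → 1250 → 1600 → 2000 → 2500 → 3200 → 4000 → 5000 → 6400 → 8000 → 10000 → 12800 → 16000 → 20000 → 25600 → 32000.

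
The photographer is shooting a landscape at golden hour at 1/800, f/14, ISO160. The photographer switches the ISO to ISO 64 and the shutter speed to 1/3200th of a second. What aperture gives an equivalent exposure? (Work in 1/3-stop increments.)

ISO: 160 → 125 → 100 → 80 → 64 — 1 1/3 stops lower (darker).
Shutter speed: 1/800 → 1/1000 → 1/1250 → 1/1600 → 1/2000 → 1/2500 → 1/3200 — 2 stops faster (darker).
Net change so far: 3 1/3 stops darker. Offset with the aperture: f/14 → f/13 → f/11 → f/10 → f/9 → f/8 → f/7.1 → f/6.3 → f/5.6 → f/5 → f/4.5.

f/4.5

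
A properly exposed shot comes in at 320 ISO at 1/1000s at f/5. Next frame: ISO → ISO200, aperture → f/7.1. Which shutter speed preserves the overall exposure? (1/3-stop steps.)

1/320s

ISO: 320 → 250 → 200 — 2/3 stop lower (darker).
Aperture: f/5 → f/5.6 → f/6.3 → f/7.1 — 1 stop stopped down (darker).
Net change so far: 1 2/3 stops darker. Offset with the shutter speed: 1/1000 → 1/800 → 1/640 → 1/500 → 1/400 → 1/320.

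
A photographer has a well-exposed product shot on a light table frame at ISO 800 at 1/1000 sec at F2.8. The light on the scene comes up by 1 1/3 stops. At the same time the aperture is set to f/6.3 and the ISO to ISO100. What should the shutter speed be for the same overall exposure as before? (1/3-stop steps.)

1/60s

Scene light: 1 1/3 stops brighter.
Aperture: f/2.8 → f/3.2 → f/3.5 → f/4 → f/4.5 → f/5 → f/5.6 → f/6.3 — 2 1/3 stops smaller aperture (darker).
ISO: 800 → 640 → 500 → 400 → 320 → 250 → 200 → 160 → 125 → 100 — 3 stops lower (darker).
Net so far: 4 stops darker. Shutter speed: 1/1000 → 1/800 → 1/640 → 1/500 → 1/400 → 1/320 → 1/250 → 1/200 → 1/160 → 1/125 → 1/100 → 1/80 → 1/60.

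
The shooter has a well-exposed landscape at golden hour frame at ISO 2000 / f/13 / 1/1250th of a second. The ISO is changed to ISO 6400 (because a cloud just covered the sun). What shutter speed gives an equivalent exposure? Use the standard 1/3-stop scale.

1/4000s

ISO: 2000 → 2500 → 3200 → 4000 → 5000 → 6400 — 1 2/3 stops higher (brighter).
Need 1 2/3 stops darker from the shutter speed: 1/1250 → 1/1600 → 1/2000 → 1/2500 → 1/3200 → 1/4000.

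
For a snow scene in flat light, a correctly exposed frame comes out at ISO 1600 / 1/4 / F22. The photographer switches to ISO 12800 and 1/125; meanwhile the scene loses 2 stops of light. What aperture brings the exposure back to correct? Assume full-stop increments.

Scene light: 2 stops darker.
ISO: 1600 → 3200 → 6400 → 12800 — 3 stops raised (brighter).
Shutter speed: 1/4 → 1/8 → 1/15 → 1/30 → 1/60 → 1/125 — 5 stops faster (darker).
Net so far: 4 stops darker. Aperture: f/22 → f/16 → f/11 → f/8 → f/5.6.

f/5.6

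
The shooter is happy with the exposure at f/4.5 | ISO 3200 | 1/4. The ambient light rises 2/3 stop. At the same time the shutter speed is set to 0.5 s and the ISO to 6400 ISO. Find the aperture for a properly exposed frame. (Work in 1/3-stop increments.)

Scene light: 2/3 stop brighter.
Shutter speed: 1/4 → 0.3 → 0.4 → 0.5 — 1 stop longer (brighter).
ISO: 3200 → 4000 → 5000 → 6400 — 1 stop higher (brighter).
Net so far: 2 2/3 stops brighter. Aperture: f/4.5 → f/5 → f/5.6 → f/6.3 → f/7.1 → f/8 → f/9 → f/10 → f/11.

f/11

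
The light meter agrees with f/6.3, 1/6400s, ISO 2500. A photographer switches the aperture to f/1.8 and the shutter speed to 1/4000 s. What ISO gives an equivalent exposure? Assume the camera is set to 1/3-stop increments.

Aperture: f/6.3 → f/5.6 → f/5 → f/4.5 → f/4 → f/3.5 → f/3.2 → f/2.8 → f/2.5 → f/2.2 → f/2 → f/1.8 — 3 2/3 stops larger aperture (brighter).
Shutter speed: 1/6400 → 1/5000 → 1/4000 — 2/3 stop slower (brighter).
Net change so far: 4 1/3 stops brighter. Offset with the ISO: 2500 → 2000 → 1600 → 1250 → 1000 → 800 → 640 → 500 → 400 → 320 → 250 → 200 → 160 → 125.

ISO 125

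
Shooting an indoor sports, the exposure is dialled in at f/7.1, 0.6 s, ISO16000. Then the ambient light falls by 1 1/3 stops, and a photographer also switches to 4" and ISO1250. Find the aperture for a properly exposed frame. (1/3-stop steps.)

Scene light: 1 1/3 stops darker.
Shutter speed: 0.6 → 0.8 → 1 → 1.3 → 1.6 → 2 → 2.5 → 3.2 → 4 — 2 2/3 stops slower (brighter).
ISO: 16000 → 12800 → 10000 → 8000 → 6400 → 5000 → 4000 → 3200 → 2500 → 2000 → 1600 → 1250 — 3 2/3 stops dropped (darker).
Net so far: 2 1/3 stops darker. Aperture: f/7.1 → f/6.3 → f/5.6 → f/5 → f/4.5 → f/4 → f/3.5 → f/3.2.

f/3.2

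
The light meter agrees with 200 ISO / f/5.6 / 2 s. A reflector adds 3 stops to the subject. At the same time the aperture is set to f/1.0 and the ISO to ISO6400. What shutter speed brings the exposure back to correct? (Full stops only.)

1/4000s

Scene light: 3 stops brighter.
Aperture: f/5.6 → f/4 → f/2.8 → f/2 → f/1.4 → f/1.0 — 5 stops larger aperture (brighter).
ISO: 200 → 400 → 800 → 1600 → 3200 → 6400 — 5 stops higher (brighter).
Net so far: 13 stops brighter. Shutter speed: 2 → 1 → 1/2 → 1/4 → 1/8 → 1/15 → 1/30 → 1/60 → 1/125 → 1/250 → 1/500 → 1/1000 → 1/2000 → 1/4000.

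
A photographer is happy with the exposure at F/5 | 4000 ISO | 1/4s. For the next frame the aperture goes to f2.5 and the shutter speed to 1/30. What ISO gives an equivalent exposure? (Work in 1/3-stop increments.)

Aperture: f/5 → f/4.5 → f/4 → f/3.5 → f/3.2 → f/2.8 → f/2.5 — 2 stops opened up (brighter).
Shutter speed: 1/4 → 1/5 → 1/6 → 1/8 → 1/10 → 1/13 → 1/15 → 1/20 → 1/25 → 1/30 — 3 stops faster (darker).
Net change so far: 1 stop darker. Offset with the ISO: 4000 → 5000 → 6400 → 8000.

ISO 8000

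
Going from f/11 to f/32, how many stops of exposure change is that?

f/11 → f/16 → f/22 → f/32 — count the steps: 3 stops.

3 stops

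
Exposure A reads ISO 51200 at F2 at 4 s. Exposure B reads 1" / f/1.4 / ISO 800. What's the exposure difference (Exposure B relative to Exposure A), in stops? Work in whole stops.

Aperture: f/2 → f/1.4 — 1 stop wider (brighter).
Shutter speed: 4 → 2 → 1 — 2 stops shorter (darker).
ISO: 51200 → 25600 → 12800 → 6400 → 3200 → 1600 → 800 — 6 stops dropped (darker).
Net: +1 −2 −6 = −7 stops.

7 stops darker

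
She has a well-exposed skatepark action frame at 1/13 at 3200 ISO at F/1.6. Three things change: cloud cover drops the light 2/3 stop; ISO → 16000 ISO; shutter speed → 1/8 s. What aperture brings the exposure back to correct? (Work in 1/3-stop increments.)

f/3.5

Scene light: 2/3 stop darker.
ISO: 3200 → 4000 → 5000 → 6400 → 8000 → 10000 → 12800 → 16000 — 2 1/3 stops raised (brighter).
Shutter speed: 1/13 → 1/10 → 1/8 — 2/3 stop longer (brighter).
Net so far: 2 1/3 stops brighter. Aperture: f/1.6 → f/1.8 → f/2 → f/2.2 → f/2.5 → f/2.8 → f/3.2 → f/3.5.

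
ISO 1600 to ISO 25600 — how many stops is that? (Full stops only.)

1600 → 3200 → 6400 → 12800 → 25600 — count the steps: 4 stops.

4 stops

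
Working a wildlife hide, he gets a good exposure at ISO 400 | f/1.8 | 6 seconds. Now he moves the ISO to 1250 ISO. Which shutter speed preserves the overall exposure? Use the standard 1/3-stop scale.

2 s

ISO: 400 → 500 → 640 → 800 → 1000 → 1250 — 1 2/3 stops raised (brighter).
Need 1 2/3 stops darker from the shutter speed: 6 → 5 → 4 → 3.2 → 2.5 → 2.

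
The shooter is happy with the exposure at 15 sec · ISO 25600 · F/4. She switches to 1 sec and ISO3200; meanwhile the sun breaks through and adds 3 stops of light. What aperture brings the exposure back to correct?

f/1.0

Scene light: 3 stops brighter.
Shutter speed: 15 → 8 → 4 → 2 → 1 — 4 stops faster (darker).
ISO: 25600 → 12800 → 6400 → 3200 — 3 stops dropped (darker).
Net so far: 4 stops darker. Aperture: f/4 → f/2.8 → f/2 → f/1.4 → f/1.0.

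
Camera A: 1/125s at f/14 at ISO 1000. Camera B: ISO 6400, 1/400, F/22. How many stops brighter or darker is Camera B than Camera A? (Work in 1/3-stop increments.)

Aperture: f/14 → f/16 → f/18 → f/20 → f/22 — 1 1/3 stops narrower (darker).
Shutter speed: 1/125 → 1/160 → 1/200 → 1/250 → 1/320 → 1/400 — 1 2/3 stops shorter (darker).
ISO: 1000 → 1250 → 1600 → 2000 → 2500 → 3200 → 4000 → 5000 → 6400 — 2 2/3 stops raised (brighter).
Net: −1 1/3 −1 2/3 +2 2/3 = −1/3 stops.

1/3 stop darker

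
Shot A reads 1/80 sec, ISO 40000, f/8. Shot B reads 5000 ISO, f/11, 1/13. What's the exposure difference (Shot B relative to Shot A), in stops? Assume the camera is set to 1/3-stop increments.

Aperture: f/8 → f/9 → f/10 → f/11 — 1 stop narrower (darker).
Shutter speed: 1/80 → 1/60 → 1/50 → 1/40 → 1/30 → 1/25 → 1/20 → 1/15 → 1/13 — 2 2/3 stops longer (brighter).
ISO: 40000 → 32000 → 25600 → 20000 → 16000 → 12800 → 10000 → 8000 → 6400 → 5000 — 3 stops lower (darker).
Net: −1 +2 2/3 −3 = −1 1/3 stops.

1 1/3 stops darker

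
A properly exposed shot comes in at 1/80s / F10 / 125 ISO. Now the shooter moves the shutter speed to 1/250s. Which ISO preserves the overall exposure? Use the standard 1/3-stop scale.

Shutter speed: 1/80 → 1/100 → 1/125 → 1/160 → 1/200 → 1/250 — 1 2/3 stops shorter (darker).
Need 1 2/3 stops brighter from the ISO: 125 → 160 → 200 → 250 → 320 → 400.

ISO 400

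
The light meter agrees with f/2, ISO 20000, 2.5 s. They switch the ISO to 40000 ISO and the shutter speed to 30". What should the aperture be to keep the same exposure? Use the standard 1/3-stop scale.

ISO: 20000 → 25600 → 32000 → 40000 — 1 stop raised (brighter).
Shutter speed: 2.5 → 3.2 → 4 → 5 → 6 → 8 → 10 → 13 → 15 → 20 → 25 → 30 — 3 2/3 stops slower (brighter).
Net change so far: 4 2/3 stops brighter. Offset with the aperture: f/2 → f/2.2 → f/2.5 → f/2.8 → f/3.2 → f/3.5 → f/4 → f/4.5 → f/5 → f/5.6 → f/6.3 → f/7.1 → f/8 → f/9 → f/10.

f/10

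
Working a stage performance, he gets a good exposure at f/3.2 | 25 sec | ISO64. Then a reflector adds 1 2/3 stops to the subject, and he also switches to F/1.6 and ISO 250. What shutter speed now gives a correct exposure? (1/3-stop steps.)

0.5 s

Scene light: 1 2/3 stops brighter.
Aperture: f/3.2 → f/2.8 → f/2.5 → f/2.2 → f/2 → f/1.8 → f/1.6 — 2 stops opened up (brighter).
ISO: 64 → 80 → 100 → 125 → 160 → 200 → 250 — 2 stops raised (brighter).
Net so far: 5 2/3 stops brighter. Shutter speed: 25 → 20 → 15 → 13 → 10 → 8 → 6 → 5 → 4 → 3.2 → 2.5 → 2 → 1.6 → 1.3 → 1 → 0.8 → 0.6 → 0.5.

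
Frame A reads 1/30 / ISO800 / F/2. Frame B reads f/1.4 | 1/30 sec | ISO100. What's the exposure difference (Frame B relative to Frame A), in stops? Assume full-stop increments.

2 stops darker

Aperture: f/2 → f/1.4 — 1 stop wider (brighter).
Shutter speed: unchanged.
ISO: 800 → 400 → 200 → 100 — 3 stops dropped (darker).
Net: +1 −3 = −2 stops.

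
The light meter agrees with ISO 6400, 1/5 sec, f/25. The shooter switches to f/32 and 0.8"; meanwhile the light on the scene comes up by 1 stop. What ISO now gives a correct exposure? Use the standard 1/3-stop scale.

ISO 1250

Scene light: 1 stop brighter.
Aperture: f/25 → f/29 → f/32 — 2/3 stop smaller aperture (darker).
Shutter speed: 1/5 → 1/4 → 0.3 → 0.4 → 0.5 → 0.6 → 0.8 — 2 stops slower (brighter).
Net so far: 2 1/3 stops brighter. ISO: 6400 → 5000 → 4000 → 3200 → 2500 → 2000 → 1600 → 1250.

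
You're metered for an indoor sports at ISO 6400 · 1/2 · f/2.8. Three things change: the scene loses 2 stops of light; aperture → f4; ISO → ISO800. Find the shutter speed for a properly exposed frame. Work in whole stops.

30 s

Scene light: 2 stops darker.
Aperture: f/2.8 → f/4 — 1 stop smaller aperture (darker).
ISO: 6400 → 3200 → 1600 → 800 — 3 stops lower (darker).
Net so far: 6 stops darker. Shutter speed: 1/2 → 1 → 2 → 4 → 8 → 15 → 30.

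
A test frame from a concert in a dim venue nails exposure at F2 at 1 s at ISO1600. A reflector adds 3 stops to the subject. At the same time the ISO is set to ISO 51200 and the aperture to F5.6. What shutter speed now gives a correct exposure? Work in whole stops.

1/30s

Scene light: 3 stops brighter.
ISO: 1600 → 3200 → 6400 → 12800 → 25600 → 51200 — 5 stops raised (brighter).
Aperture: f/2 → f/2.8 → f/4 → f/5.6 — 3 stops stopped down (darker).
Net so far: 5 stops brighter. Shutter speed: 1 → 1/2 → 1/4 → 1/8 → 1/15 → 1/30.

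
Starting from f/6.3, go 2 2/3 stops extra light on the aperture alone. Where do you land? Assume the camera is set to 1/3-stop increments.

f/2.5

Aperture: f/6.3 → f/5.6 → f/5 → f/4.5 → f/4 → f/3.5 → f/3.2 → f/2.8 → f/2.5 — 2 2/3 stops wider (brighter).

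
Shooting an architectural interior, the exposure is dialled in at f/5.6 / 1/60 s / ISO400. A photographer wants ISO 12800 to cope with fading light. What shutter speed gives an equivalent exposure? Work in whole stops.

ISO: 400 → 800 → 1600 → 3200 → 6400 → 12800 — 5 stops raised (brighter).
Need 5 stops darker from the shutter speed: 1/60 → 1/125 → 1/250 → 1/500 → 1/1000 → 1/2000.

1/2000s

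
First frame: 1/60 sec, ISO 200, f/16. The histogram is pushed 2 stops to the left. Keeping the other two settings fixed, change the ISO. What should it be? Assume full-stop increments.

Underexposed by 2 stops → need 2 stops brighter.
ISO: 200 → 400 → 800.

ISO 800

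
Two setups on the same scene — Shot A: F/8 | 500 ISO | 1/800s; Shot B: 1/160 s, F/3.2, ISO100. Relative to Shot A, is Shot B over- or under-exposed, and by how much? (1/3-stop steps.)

Aperture: f/8 → f/7.1 → f/6.3 → f/5.6 → f/5 → f/4.5 → f/4 → f/3.5 → f/3.2 — 2 2/3 stops opened up (brighter).
Shutter speed: 1/800 → 1/640 → 1/500 → 1/400 → 1/320 → 1/250 → 1/200 → 1/160 — 2 1/3 stops slower (brighter).
ISO: 500 → 400 → 320 → 250 → 200 → 160 → 125 → 100 — 2 1/3 stops dropped (darker).
Net: +2 2/3 +2 1/3 −2 1/3 = +2 2/3 stops.

2 2/3 stops brighter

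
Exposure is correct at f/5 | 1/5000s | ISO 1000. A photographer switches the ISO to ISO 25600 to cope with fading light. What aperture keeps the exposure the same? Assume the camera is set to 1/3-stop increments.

f/25

ISO: 1000 → 1250 → 1600 → 2000 → 2500 → 3200 → 4000 → 5000 → 6400 → 8000 → 10000 → 12800 → 16000 → 20000 → 25600 — 4 2/3 stops higher (brighter).
Need 4 2/3 stops darker from the aperture: f/5 → f/5.6 → f/6.3 → f/7.1 → f/8 → f/9 → f/10 → f/11 → f/13 → f/14 → f/16 → f/18 → f/20 → f/22 → f/25.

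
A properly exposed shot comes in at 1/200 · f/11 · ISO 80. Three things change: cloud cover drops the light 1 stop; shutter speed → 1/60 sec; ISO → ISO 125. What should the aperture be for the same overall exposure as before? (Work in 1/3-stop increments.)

Scene light: 1 stop darker.
Shutter speed: 1/200 → 1/160 → 1/125 → 1/100 → 1/80 → 1/60 — 1 2/3 stops longer (brighter).
ISO: 80 → 100 → 125 — 2/3 stop higher (brighter).
Net so far: 1 1/3 stops brighter. Aperture: f/11 → f/13 → f/14 → f/16 → f/18.

f/18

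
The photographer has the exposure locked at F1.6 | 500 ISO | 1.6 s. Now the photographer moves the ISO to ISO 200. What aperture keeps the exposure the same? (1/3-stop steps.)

f/1.0

ISO: 500 → 400 → 320 → 250 → 200 — 1 1/3 stops lower (darker).
Need 1 1/3 stops brighter from the aperture: f/1.6 → f/1.4 → f/1.2 → f/1.1 → f/1.0.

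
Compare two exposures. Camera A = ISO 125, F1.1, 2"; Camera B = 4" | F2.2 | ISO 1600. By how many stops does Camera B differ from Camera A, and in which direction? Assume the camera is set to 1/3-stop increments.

Aperture: f/1.1 → f/1.2 → f/1.4 → f/1.6 → f/1.8 → f/2 → f/2.2 — 2 stops stopped down (darker).
Shutter speed: 2 → 2.5 → 3.2 → 4 — 1 stop longer (brighter).
ISO: 125 → 160 → 200 → 250 → 320 → 400 → 500 → 640 → 800 → 1000 → 1250 → 1600 — 3 2/3 stops raised (brighter).
Net: −2 +1 +3 2/3 = +2 2/3 stops.

2 2/3 stops brighter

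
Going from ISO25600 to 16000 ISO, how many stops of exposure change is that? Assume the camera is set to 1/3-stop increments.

2/3 stop

25600 → 20000 → 16000 — count the steps: 2 third-stops = 2/3 stop.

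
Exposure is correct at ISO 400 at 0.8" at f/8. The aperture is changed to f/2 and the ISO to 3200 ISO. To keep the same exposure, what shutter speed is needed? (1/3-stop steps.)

1/160s

Aperture: f/8 → f/7.1 → f/6.3 → f/5.6 → f/5 → f/4.5 → f/4 → f/3.5 → f/3.2 → f/2.8 → f/2.5 → f/2.2 → f/2 — 4 stops larger aperture (brighter).
ISO: 400 → 500 → 640 → 800 → 1000 → 1250 → 1600 → 2000 → 2500 → 3200 — 3 stops higher (brighter).
Net change so far: 7 stops brighter. Offset with the shutter speed: 0.8 → 0.6 → 0.5 → 0.4 → 0.3 → 1/4 → 1/5 → 1/6 → 1/8 → 1/10 → 1/13 → 1/15 → 1/20 → 1/25 → 1/30 → 1/40 → 1/50 → 1/60 → 1/80 → 1/100 → 1/125 → 1/160.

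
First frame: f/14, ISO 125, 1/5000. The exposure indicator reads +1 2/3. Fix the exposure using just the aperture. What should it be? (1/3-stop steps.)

f/25

Overexposed by 1 2/3 stops → need 1 2/3 stops darker.
Aperture: f/14 → f/16 → f/18 → f/20 → f/22 → f/25.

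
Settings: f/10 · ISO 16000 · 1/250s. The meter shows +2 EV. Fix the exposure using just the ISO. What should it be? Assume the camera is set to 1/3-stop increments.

ISO 4000

Overexposed by 2 stops → need 2 stops darker.
ISO: 16000 → 12800 → 10000 → 8000 → 6400 → 5000 → 4000.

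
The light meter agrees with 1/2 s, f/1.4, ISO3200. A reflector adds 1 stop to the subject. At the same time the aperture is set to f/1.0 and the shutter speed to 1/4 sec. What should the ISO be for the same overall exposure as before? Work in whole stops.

Scene light: 1 stop brighter.
Aperture: f/1.4 → f/1.0 — 1 stop larger aperture (brighter).
Shutter speed: 1/2 → 1/4 — 1 stop shorter (darker).
Net so far: 1 stop brighter. ISO: 3200 → 1600.

ISO 1600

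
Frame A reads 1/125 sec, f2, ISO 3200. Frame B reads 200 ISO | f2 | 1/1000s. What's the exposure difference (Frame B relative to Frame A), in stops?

7 stops darker

Aperture: unchanged.
Shutter speed: 1/125 → 1/250 → 1/500 → 1/1000 — 3 stops shorter (darker).
ISO: 3200 → 1600 → 800 → 400 → 200 — 4 stops lower (darker).
Net: −3 −4 = −7 stops.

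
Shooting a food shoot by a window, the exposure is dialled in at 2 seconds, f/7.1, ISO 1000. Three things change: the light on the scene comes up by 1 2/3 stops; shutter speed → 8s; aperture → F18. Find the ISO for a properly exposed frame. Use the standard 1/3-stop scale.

Scene light: 1 2/3 stops brighter.
Shutter speed: 2 → 2.5 → 3.2 → 4 → 5 → 6 → 8 — 2 stops longer (brighter).
Aperture: f/7.1 → f/8 → f/9 → f/10 → f/11 → f/13 → f/14 → f/16 → f/18 — 2 2/3 stops smaller aperture (darker).
Net so far: 1 stop brighter. ISO: 1000 → 800 → 640 → 500.

ISO 500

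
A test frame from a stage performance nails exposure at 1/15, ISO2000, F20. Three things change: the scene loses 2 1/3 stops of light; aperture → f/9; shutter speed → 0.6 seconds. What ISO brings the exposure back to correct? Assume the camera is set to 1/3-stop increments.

Scene light: 2 1/3 stops darker.
Aperture: f/20 → f/18 → f/16 → f/14 → f/13 → f/11 → f/10 → f/9 — 2 1/3 stops larger aperture (brighter).
Shutter speed: 1/15 → 1/13 → 1/10 → 1/8 → 1/6 → 1/5 → 1/4 → 0.3 → 0.4 → 0.5 → 0.6 — 3 1/3 stops slower (brighter).
Net so far: 3 1/3 stops brighter. ISO: 2000 → 1600 → 1250 → 1000 → 800 → 640 → 500 → 400 → 320 → 250 → 200.

ISO 200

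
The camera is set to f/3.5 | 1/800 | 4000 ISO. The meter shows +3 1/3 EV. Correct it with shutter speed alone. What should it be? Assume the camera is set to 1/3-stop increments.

1/8000s

Overexposed by 3 1/3 stops → need 3 1/3 stops darker.
Shutter speed: 1/800 → 1/1000 → 1/1250 → 1/1600 → 1/2000 → 1/2500 → 1/3200 → 1/4000 → 1/5000 → 1/6400 → 1/8000.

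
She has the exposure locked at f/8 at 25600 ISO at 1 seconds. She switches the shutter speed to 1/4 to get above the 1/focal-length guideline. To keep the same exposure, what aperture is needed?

f/4

Shutter speed: 1 → 1/2 → 1/4 — 2 stops shorter (darker).
Need 2 stops brighter from the aperture: f/8 → f/5.6 → f/4.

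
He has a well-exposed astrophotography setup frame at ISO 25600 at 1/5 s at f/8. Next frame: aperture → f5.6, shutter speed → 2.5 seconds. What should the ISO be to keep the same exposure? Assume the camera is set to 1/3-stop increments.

ISO 1000

Aperture: f/8 → f/7.1 → f/6.3 → f/5.6 — 1 stop opened up (brighter).
Shutter speed: 1/5 → 1/4 → 0.3 → 0.4 → 0.5 → 0.6 → 0.8 → 1 → 1.3 → 1.6 → 2 → 2.5 — 3 2/3 stops slower (brighter).
Net change so far: 4 2/3 stops brighter. Offset with the ISO: 25600 → 20000 → 16000 → 12800 → 10000 → 8000 → 6400 → 5000 → 4000 → 3200 → 2500 → 2000 → 1600 → 1250 → 1000.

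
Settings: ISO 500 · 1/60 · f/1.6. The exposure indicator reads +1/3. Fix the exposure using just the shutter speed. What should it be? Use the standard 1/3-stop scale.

1/80s

Overexposed by 1/3 stop → need 1/3 stop darker.
Shutter speed: 1/60 → 1/80.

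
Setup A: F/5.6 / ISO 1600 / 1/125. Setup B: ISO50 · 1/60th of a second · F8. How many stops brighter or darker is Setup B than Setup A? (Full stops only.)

5 stops darker

Aperture: f/5.6 → f/8 — 1 stop stopped down (darker).
Shutter speed: 1/125 → 1/60 — 1 stop slower (brighter).
ISO: 1600 → 800 → 400 → 200 → 100 → 50 — 5 stops lower (darker).
Net: −1 +1 −5 = −5 stops.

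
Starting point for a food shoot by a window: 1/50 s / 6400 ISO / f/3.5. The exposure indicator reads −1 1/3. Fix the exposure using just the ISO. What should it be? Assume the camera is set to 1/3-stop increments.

Underexposed by 1 1/3 stops → need 1 1/3 stops brighter.
ISO: 6400 → 8000 → 10000 → 12800 → 16000.

ISO 16000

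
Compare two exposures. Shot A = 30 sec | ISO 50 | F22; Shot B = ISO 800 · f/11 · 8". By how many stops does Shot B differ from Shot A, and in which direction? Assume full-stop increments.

Aperture: f/22 → f/16 → f/11 — 2 stops opened up (brighter).
Shutter speed: 30 → 15 → 8 — 2 stops shorter (darker).
ISO: 50 → 100 → 200 → 400 → 800 — 4 stops higher (brighter).
Net: +2 −2 +4 = +4 stops.

4 stops brighter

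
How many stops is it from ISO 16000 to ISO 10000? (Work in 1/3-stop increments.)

2/3 stop

16000 → 12800 → 10000 — count the steps: 2 third-stops = 2/3 stop.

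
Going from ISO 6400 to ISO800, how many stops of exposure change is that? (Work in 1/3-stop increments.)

3 stops

6400 → 5000 → 4000 → 3200 → 2500 → 2000 → 1600 → 1250 → 1000 → 800 — count the steps: 9 third-stops = 3 stops.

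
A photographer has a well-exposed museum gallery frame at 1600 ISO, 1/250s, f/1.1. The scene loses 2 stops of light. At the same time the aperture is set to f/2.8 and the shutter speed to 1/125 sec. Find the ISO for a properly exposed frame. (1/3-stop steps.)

ISO 20000

Scene light: 2 stops darker.
Aperture: f/1.1 → f/1.2 → f/1.4 → f/1.6 → f/1.8 → f/2 → f/2.2 → f/2.5 → f/2.8 — 2 2/3 stops smaller aperture (darker).
Shutter speed: 1/250 → 1/200 → 1/160 → 1/125 — 1 stop longer (brighter).
Net so far: 3 2/3 stops darker. ISO: 1600 → 2000 → 2500 → 3200 → 4000 → 5000 → 6400 → 8000 → 10000 → 12800 → 16000 → 20000.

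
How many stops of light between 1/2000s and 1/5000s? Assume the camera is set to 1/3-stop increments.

1/2000 → 1/2500 → 1/3200 → 1/4000 → 1/5000 — count the steps: 4 third-stops = 1 1/3 stops.

1 1/3 stops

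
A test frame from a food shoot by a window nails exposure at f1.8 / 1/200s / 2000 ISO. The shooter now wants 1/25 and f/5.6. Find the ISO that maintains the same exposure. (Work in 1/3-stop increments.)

Shutter speed: 1/200 → 1/160 → 1/125 → 1/100 → 1/80 → 1/60 → 1/50 → 1/40 → 1/30 → 1/25 — 3 stops slower (brighter).
Aperture: f/1.8 → f/2 → f/2.2 → f/2.5 → f/2.8 → f/3.2 → f/3.5 → f/4 → f/4.5 → f/5 → f/5.6 — 3 1/3 stops narrower (darker).
Net change so far: 1/3 stop darker. Offset with the ISO: 2000 → 2500.

ISO 2500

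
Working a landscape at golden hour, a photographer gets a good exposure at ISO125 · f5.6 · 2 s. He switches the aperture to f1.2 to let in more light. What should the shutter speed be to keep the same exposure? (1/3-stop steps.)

Aperture: f/5.6 → f/5 → f/4.5 → f/4 → f/3.5 → f/3.2 → f/2.8 → f/2.5 → f/2.2 → f/2 → f/1.8 → f/1.6 → f/1.4 → f/1.2 — 4 1/3 stops wider (brighter).
Need 4 1/3 stops darker from the shutter speed: 2 → 1.6 → 1.3 → 1 → 0.8 → 0.6 → 0.5 → 0.4 → 0.3 → 1/4 → 1/5 → 1/6 → 1/8 → 1/10.

1/10s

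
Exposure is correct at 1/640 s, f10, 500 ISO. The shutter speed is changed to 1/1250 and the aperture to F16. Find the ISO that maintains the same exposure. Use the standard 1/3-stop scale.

Shutter speed: 1/640 → 1/800 → 1/1000 → 1/1250 — 1 stop faster (darker).
Aperture: f/10 → f/11 → f/13 → f/14 → f/16 — 1 1/3 stops smaller aperture (darker).
Net change so far: 2 1/3 stops darker. Offset with the ISO: 500 → 640 → 800 → 1000 → 1250 → 1600 → 2000 → 2500.

ISO 2500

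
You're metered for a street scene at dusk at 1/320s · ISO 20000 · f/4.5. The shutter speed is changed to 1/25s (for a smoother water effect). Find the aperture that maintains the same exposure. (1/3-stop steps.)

Shutter speed: 1/320 → 1/250 → 1/200 → 1/160 → 1/125 → 1/100 → 1/80 → 1/60 → 1/50 → 1/40 → 1/30 → 1/25 — 3 2/3 stops slower (brighter).
Need 3 2/3 stops darker from the aperture: f/4.5 → f/5 → f/5.6 → f/6.3 → f/7.1 → f/8 → f/9 → f/10 → f/11 → f/13 → f/14 → f/16.

f/16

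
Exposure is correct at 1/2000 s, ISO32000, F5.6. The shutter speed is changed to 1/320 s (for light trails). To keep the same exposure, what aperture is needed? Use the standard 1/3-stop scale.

f/14

Shutter speed: 1/2000 → 1/1600 → 1/1250 → 1/1000 → 1/800 → 1/640 → 1/500 → 1/400 → 1/320 — 2 2/3 stops slower (brighter).
Need 2 2/3 stops darker from the aperture: f/5.6 → f/6.3 → f/7.1 → f/8 → f/9 → f/10 → f/11 → f/13 → f/14.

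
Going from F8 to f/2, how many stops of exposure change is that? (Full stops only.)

f/8 → f/5.6 → f/4 → f/2.8 → f/2 — count the steps: 4 stops.

4 stops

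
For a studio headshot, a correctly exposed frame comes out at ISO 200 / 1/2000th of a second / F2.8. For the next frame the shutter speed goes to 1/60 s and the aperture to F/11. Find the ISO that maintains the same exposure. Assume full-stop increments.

ISO 100

Shutter speed: 1/2000 → 1/1000 → 1/500 → 1/250 → 1/125 → 1/60 — 5 stops slower (brighter).
Aperture: f/2.8 → f/4 → f/5.6 → f/8 → f/11 — 4 stops stopped down (darker).
Net change so far: 1 stop brighter. Offset with the ISO: 200 → 100.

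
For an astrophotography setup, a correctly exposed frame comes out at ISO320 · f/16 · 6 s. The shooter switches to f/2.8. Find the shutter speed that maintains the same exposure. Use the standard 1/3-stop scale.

1/5s

Aperture: f/16 → f/14 → f/13 → f/11 → f/10 → f/9 → f/8 → f/7.1 → f/6.3 → f/5.6 → f/5 → f/4.5 → f/4 → f/3.5 → f/3.2 → f/2.8 — 5 stops opened up (brighter).
Need 5 stops darker from the shutter speed: 6 → 5 → 4 → 3.2 → 2.5 → 2 → 1.6 → 1.3 → 1 → 0.8 → 0.6 → 0.5 → 0.4 → 0.3 → 1/4 → 1/5.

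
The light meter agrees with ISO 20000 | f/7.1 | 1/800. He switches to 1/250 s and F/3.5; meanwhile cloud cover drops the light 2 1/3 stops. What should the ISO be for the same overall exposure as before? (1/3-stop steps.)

ISO 8000

Scene light: 2 1/3 stops darker.
Shutter speed: 1/800 → 1/640 → 1/500 → 1/400 → 1/320 → 1/250 — 1 2/3 stops slower (brighter).
Aperture: f/7.1 → f/6.3 → f/5.6 → f/5 → f/4.5 → f/4 → f/3.5 — 2 stops wider (brighter).
Net so far: 1 1/3 stops brighter. ISO: 20000 → 16000 → 12800 → 10000 → 8000.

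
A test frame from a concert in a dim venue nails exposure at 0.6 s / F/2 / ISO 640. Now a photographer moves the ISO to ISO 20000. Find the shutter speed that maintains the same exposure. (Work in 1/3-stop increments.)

ISO: 640 → 800 → 1000 → 1250 → 1600 → 2000 → 2500 → 3200 → 4000 → 5000 → 6400 → 8000 → 10000 → 12800 → 16000 → 20000 — 5 stops higher (brighter).
Need 5 stops darker from the shutter speed: 0.6 → 0.5 → 0.4 → 0.3 → 1/4 → 1/5 → 1/6 → 1/8 → 1/10 → 1/13 → 1/15 → 1/20 → 1/25 → 1/30 → 1/40 → 1/50.

1/50s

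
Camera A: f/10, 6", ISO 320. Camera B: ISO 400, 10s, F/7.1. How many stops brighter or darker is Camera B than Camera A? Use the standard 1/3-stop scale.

2 stops brighter

Aperture: f/10 → f/9 → f/8 → f/7.1 — 1 stop opened up (brighter).
Shutter speed: 6 → 8 → 10 — 2/3 stop slower (brighter).
ISO: 320 → 400 — 1/3 stop raised (brighter).
Net: +1 +2/3 +1/3 = +2 stops.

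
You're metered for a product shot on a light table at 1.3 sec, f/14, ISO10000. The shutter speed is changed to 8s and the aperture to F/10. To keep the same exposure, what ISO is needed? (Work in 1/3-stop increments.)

Shutter speed: 1.3 → 1.6 → 2 → 2.5 → 3.2 → 4 → 5 → 6 → 8 — 2 2/3 stops longer (brighter).
Aperture: f/14 → f/13 → f/11 → f/10 — 1 stop opened up (brighter).
Net change so far: 3 2/3 stops brighter. Offset with the ISO: 10000 → 8000 → 6400 → 5000 → 4000 → 3200 → 2500 → 2000 → 1600 → 1250 → 1000 → 800.

ISO 800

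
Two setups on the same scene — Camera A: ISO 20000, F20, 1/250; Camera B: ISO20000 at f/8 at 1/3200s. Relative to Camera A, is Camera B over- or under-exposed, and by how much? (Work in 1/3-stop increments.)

1 stop darker

Aperture: f/20 → f/18 → f/16 → f/14 → f/13 → f/11 → f/10 → f/9 → f/8 — 2 2/3 stops opened up (brighter).
Shutter speed: 1/250 → 1/320 → 1/400 → 1/500 → 1/640 → 1/800 → 1/1000 → 1/1250 → 1/1600 → 1/2000 → 1/2500 → 1/3200 — 3 2/3 stops shorter (darker).
ISO: unchanged.
Net: +2 2/3 −3 2/3 = −1 stop.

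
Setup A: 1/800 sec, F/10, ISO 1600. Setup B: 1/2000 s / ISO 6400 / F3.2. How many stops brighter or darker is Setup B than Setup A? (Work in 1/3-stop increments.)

Aperture: f/10 → f/9 → f/8 → f/7.1 → f/6.3 → f/5.6 → f/5 → f/4.5 → f/4 → f/3.5 → f/3.2 — 3 1/3 stops opened up (brighter).
Shutter speed: 1/800 → 1/1000 → 1/1250 → 1/1600 → 1/2000 — 1 1/3 stops faster (darker).
ISO: 1600 → 2000 → 2500 → 3200 → 4000 → 5000 → 6400 — 2 stops raised (brighter).
Net: +3 1/3 −1 1/3 +2 = +4 stops.

4 stops brighter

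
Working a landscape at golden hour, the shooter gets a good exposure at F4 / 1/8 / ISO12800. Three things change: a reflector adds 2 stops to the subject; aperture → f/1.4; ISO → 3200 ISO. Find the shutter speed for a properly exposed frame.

Scene light: 2 stops brighter.
Aperture: f/4 → f/2.8 → f/2 → f/1.4 — 3 stops wider (brighter).
ISO: 12800 → 6400 → 3200 — 2 stops lower (darker).
Net so far: 3 stops brighter. Shutter speed: 1/8 → 1/15 → 1/30 → 1/60.

1/60s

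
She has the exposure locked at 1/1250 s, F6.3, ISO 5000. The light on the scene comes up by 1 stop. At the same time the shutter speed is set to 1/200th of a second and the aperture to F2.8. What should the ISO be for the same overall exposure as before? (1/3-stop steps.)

Scene light: 1 stop brighter.
Shutter speed: 1/1250 → 1/1000 → 1/800 → 1/640 → 1/500 → 1/400 → 1/320 → 1/250 → 1/200 — 2 2/3 stops slower (brighter).
Aperture: f/6.3 → f/5.6 → f/5 → f/4.5 → f/4 → f/3.5 → f/3.2 → f/2.8 — 2 1/3 stops larger aperture (brighter).
Net so far: 6 stops brighter. ISO: 5000 → 4000 → 3200 → 2500 → 2000 → 1600 → 1250 → 1000 → 800 → 640 → 500 → 400 → 320 → 250 → 200 → 160 → 125 → 100 → 80.

ISO 80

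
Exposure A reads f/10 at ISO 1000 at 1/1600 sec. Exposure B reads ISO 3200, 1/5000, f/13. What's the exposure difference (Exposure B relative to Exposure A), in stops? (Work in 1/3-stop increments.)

2/3 stop darker

Aperture: f/10 → f/11 → f/13 — 2/3 stop stopped down (darker).
Shutter speed: 1/1600 → 1/2000 → 1/2500 → 1/3200 → 1/4000 → 1/5000 — 1 2/3 stops shorter (darker).
ISO: 1000 → 1250 → 1600 → 2000 → 2500 → 3200 — 1 2/3 stops raised (brighter).
Net: −2/3 −1 2/3 +1 2/3 = −2/3 stops.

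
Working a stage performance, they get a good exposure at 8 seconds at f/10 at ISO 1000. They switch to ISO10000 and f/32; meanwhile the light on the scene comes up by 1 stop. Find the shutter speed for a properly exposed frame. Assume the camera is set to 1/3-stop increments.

4 s

Scene light: 1 stop brighter.
ISO: 1000 → 1250 → 1600 → 2000 → 2500 → 3200 → 4000 → 5000 → 6400 → 8000 → 10000 — 3 1/3 stops higher (brighter).
Aperture: f/10 → f/11 → f/13 → f/14 → f/16 → f/18 → f/20 → f/22 → f/25 → f/29 → f/32 — 3 1/3 stops stopped down (darker).
Net so far: 1 stop brighter. Shutter speed: 8 → 6 → 5 → 4.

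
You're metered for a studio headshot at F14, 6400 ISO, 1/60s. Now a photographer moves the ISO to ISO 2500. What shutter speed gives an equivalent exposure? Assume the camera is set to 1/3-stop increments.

ISO: 6400 → 5000 → 4000 → 3200 → 2500 — 1 1/3 stops lower (darker).
Need 1 1/3 stops brighter from the shutter speed: 1/60 → 1/50 → 1/40 → 1/30 → 1/25.

1/25s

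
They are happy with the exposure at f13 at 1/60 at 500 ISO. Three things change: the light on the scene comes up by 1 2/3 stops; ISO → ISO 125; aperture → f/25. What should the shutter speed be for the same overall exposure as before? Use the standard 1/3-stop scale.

1/13s

Scene light: 1 2/3 stops brighter.
ISO: 500 → 400 → 320 → 250 → 200 → 160 → 125 — 2 stops lower (darker).
Aperture: f/13 → f/14 → f/16 → f/18 → f/20 → f/22 → f/25 — 2 stops smaller aperture (darker).
Net so far: 2 1/3 stops darker. Shutter speed: 1/60 → 1/50 → 1/40 → 1/30 → 1/25 → 1/20 → 1/15 → 1/13.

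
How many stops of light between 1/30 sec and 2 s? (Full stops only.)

6 stops

1/30 → 1/15 → 1/8 → 1/4 → 1/2 → 1 → 2 — count the steps: 6 stops.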